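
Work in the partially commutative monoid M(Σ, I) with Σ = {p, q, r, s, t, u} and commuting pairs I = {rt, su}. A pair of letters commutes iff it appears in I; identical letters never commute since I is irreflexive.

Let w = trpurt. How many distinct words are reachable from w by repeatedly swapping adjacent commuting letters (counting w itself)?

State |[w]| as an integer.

4

0(t) covers ∅
1(r) covers ∅
2(p) covers 0:t, 1:r
3(u) covers 2:p
4(r) covers 3:u
5(t) covers 3:u
floor of heap: 0:t, 1:r
completions by unplaced set U, small U first (add the entries for U minus each lowest piece of U):
  |U|=1: {4}:1  {5}:1
  |U|=2: {4,5}:2
  |U|=3: {3,4,5}:2
  |U|=4: {2,3,4,5}:2
  start at 0(t): 2
  start at 1(r): 2
sum over floor = 4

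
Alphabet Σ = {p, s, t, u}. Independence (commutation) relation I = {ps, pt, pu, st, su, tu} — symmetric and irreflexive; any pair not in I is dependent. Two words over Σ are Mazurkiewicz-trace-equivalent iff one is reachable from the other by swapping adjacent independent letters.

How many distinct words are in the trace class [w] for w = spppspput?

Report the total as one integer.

1512

drop 0:s onto floor
drop 1:p onto floor
drop 2:p onto {1:p}
drop 3:p onto {2:p}
drop 4:s onto {0:s}
drop 5:p onto {3:p}
drop 6:p onto {5:p}
drop 7:u onto floor
drop 8:t onto floor
ground layer = {0:s, 1:p, 7:u, 8:t}
drop-orders for the pieces not yet dropped (sum over which currently-grounded one goes next):
  1 to go: {4} 1  {6} 1  {7} 1  {8} 1
  2 to go: {0,4} 1  {4,6} 2  {4,7} 2  {4,8} 2  {5,6} 1  {6,7} 2  {6,8} 2  {7,8} 2
  3 to go: {0,4,6} 3  {0,4,7} 3  {0,4,8} 3  {3,5,6} 1  {4,5,6} 3  {4,6,7} 6  {4,6,8} 6  {4,7,8} 6  {5,6,7} 3  {5,6,8} 3  {6,7,8} 6
  4 to go: {0,4,5,6} 6  {0,4,6,7} 12  {0,4,6,8} 12  {0,4,7,8} 12  {2,3,5,6} 1  {3,4,5,6} 4  {3,5,6,7} 4  {3,5,6,8} 4  {4,5,6,7} 12  {4,5,6,8} 12  {4,6,7,8} 24  {5,6,7,8} 12
  5 to go: {0,3,4,5,6} 10  {0,4,5,6,7} 30  {0,4,5,6,8} 30  {0,4,6,7,8} 60  {1,2,3,5,6} 1  {2,3,4,5,6} 5  {2,3,5,6,7} 5  {2,3,5,6,8} 5  {3,4,5,6,7} 20  {3,4,5,6,8} 20  {3,5,6,7,8} 20  {4,5,6,7,8} 60
  6 to go: {0,2,3,4,5,6} 15  {0,3,4,5,6,7} 60  {0,3,4,5,6,8} 60  {0,4,5,6,7,8} 180  {1,2,3,4,5,6} 6  {1,2,3,5,6,7} 6  {1,2,3,5,6,8} 6  {2,3,4,5,6,7} 30  {2,3,4,5,6,8} 30  {2,3,5,6,7,8} 30  {3,4,5,6,7,8} 120
  7 to go: {0,1,2,3,4,5,6} 21  {0,2,3,4,5,6,7} 105  {0,2,3,4,5,6,8} 105  {0,3,4,5,6,7,8} 420  {1,2,3,4,5,6,7} 42  {1,2,3,4,5,6,8} 42  {1,2,3,5,6,7,8} 42  {2,3,4,5,6,7,8} 210
  if 0:s drops first: 336 orders
  if 1:p drops first: 840 orders
  if 7:u drops first: 168 orders
  if 8:t drops first: 168 orders
heap linearizations: 1512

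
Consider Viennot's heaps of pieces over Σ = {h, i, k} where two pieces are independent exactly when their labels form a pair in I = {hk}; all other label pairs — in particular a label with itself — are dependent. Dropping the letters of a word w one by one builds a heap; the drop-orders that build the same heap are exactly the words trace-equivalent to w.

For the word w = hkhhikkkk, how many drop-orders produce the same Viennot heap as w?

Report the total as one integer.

4

piece 0:h — minimal
piece 1:k — minimal
piece 2:h rests on {0:h}
piece 3:h rests on {2:h}
piece 4:i rests on {1:k, 3:h}
piece 5:k rests on {4:i}
piece 6:k rests on {5:k}
piece 7:k rests on {6:k}
piece 8:k rests on {7:k}
minimal pieces: {0:h, 1:k}
ways to finish when only these pieces remain (= sum over removing one remaining piece with nothing left below it):
  1 left: {8}→1
  2 left: {7,8}→1
  3 left: {6,7,8}→1
  4 left: {5,6,7,8}→1
  5 left: {4,5,6,7,8}→1
  6 left: {1,4,5,6,7,8}→1  {3,4,5,6,7,8}→1
  7 left: {1,3,4,5,6,7,8}→2  {2,3,4,5,6,7,8}→1
  placing 0:h first → 3 extensions
  placing 1:k first → 1 extensions
total linear extensions = 4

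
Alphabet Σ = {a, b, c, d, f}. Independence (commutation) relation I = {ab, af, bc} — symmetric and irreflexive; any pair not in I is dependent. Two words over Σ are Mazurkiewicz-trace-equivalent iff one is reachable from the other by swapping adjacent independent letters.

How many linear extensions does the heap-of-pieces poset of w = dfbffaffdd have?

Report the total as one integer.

piece 0:d — minimal
piece 1:f rests on {0:d}
piece 2:b rests on {1:f}
piece 3:f rests on {2:b}
piece 4:f rests on {3:f}
piece 5:a rests on {0:d}
piece 6:f rests on {4:f}
piece 7:f rests on {6:f}
piece 8:d rests on {5:a, 7:f}
piece 9:d rests on {8:d}
minimal pieces: {0:d}
ways to finish when only these pieces remain (= sum over removing one remaining piece with nothing left below it):
  1 left: {9}→1
  2 left: {8,9}→1
  3 left: {5,8,9}→1  {7,8,9}→1
  4 left: {5,7,8,9}→2  {6,7,8,9}→1
  5 left: {4,6,7,8,9}→1  {5,6,7,8,9}→3
  6 left: {3,4,6,7,8,9}→1  {4,5,6,7,8,9}→4
  7 left: {2,3,4,6,7,8,9}→1  {3,4,5,6,7,8,9}→5
  8 left: {1,2,3,4,6,7,8,9}→1  {2,3,4,5,6,7,8,9}→6
  placing 0:d first → 7 extensions

7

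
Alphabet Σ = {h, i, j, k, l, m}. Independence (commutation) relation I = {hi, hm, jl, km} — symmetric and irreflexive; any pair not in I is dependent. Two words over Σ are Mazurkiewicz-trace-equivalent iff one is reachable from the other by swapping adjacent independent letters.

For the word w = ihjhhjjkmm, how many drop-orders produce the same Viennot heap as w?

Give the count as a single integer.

#0=i has no predecessor
#1=h has no predecessor
#2=j depends on [0:i, 1:h]
#3=h depends on [2:j]
#4=h depends on [3:h]
#5=j depends on [4:h]
#6=j depends on [5:j]
#7=k depends on [6:j]
#8=m depends on [6:j]
#9=m depends on [8:m]
sources: [0:i, 1:h]
N(rest) = Σ N(rest − s) over sources s of rest; N(one piece) = 1:
  size 1 → [7]=1  [9]=1
  size 2 → [7,9]=2  [8,9]=1
  size 3 → [7,8,9]=3
  size 4 → [6,7,8,9]=3
  size 5 → [5,6,7,8,9]=3
  size 6 → [4,5,6,7,8,9]=3
  size 7 → [3,4,5,6,7,8,9]=3
  size 8 → [2,3,4,5,6,7,8,9]=3
  first=0(i) contributes 3
  first=1(h) contributes 3
|[w]| = 6

6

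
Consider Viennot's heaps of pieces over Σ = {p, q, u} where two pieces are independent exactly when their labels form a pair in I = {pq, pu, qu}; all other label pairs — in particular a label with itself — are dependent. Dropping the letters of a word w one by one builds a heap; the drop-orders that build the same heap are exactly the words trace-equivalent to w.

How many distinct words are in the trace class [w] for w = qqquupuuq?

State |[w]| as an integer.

drop 0:q onto floor
drop 1:q onto {0:q}
drop 2:q onto {1:q}
drop 3:u onto floor
drop 4:u onto {3:u}
drop 5:p onto floor
drop 6:u onto {4:u}
drop 7:u onto {6:u}
drop 8:q onto {2:q}
ground layer = {0:q, 3:u, 5:p}
drop-orders for the pieces not yet dropped (sum over which currently-grounded one goes next):
  1 to go: {5} 1  {7} 1  {8} 1
  2 to go: {2,8} 1  {5,7} 2  {5,8} 2  {6,7} 1  {7,8} 2
  3 to go: {1,2,8} 1  {2,5,8} 3  {2,7,8} 3  {4,6,7} 1  {5,6,7} 3  {5,7,8} 6  {6,7,8} 3
  4 to go: {0,1,2,8} 1  {1,2,5,8} 4  {1,2,7,8} 4  {2,5,7,8} 12  {2,6,7,8} 6  {3,4,6,7} 1  {4,5,6,7} 4  {4,6,7,8} 4  {5,6,7,8} 12
  5 to go: {0,1,2,5,8} 5  {0,1,2,7,8} 5  {1,2,5,7,8} 20  {1,2,6,7,8} 10  {2,4,6,7,8} 10  {2,5,6,7,8} 30  {3,4,5,6,7} 5  {3,4,6,7,8} 5  {4,5,6,7,8} 20
  6 to go: {0,1,2,5,7,8} 30  {0,1,2,6,7,8} 15  {1,2,4,6,7,8} 20  {1,2,5,6,7,8} 60  {2,3,4,6,7,8} 15  {2,4,5,6,7,8} 60  {3,4,5,6,7,8} 30
  7 to go: {0,1,2,4,6,7,8} 35  {0,1,2,5,6,7,8} 105  {1,2,3,4,6,7,8} 35  {1,2,4,5,6,7,8} 140  {2,3,4,5,6,7,8} 105
  if 0:q drops first: 280 orders
  if 3:u drops first: 280 orders
  if 5:p drops first: 70 orders
heap linearizations: 630

630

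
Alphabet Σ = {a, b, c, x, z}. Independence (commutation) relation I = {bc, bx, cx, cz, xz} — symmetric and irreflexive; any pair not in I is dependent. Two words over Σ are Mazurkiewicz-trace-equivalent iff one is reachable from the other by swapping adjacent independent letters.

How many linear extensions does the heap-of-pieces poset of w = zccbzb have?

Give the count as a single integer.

15

piece 0:z — minimal
piece 1:c — minimal
piece 2:c rests on {1:c}
piece 3:b rests on {0:z}
piece 4:z rests on {3:b}
piece 5:b rests on {4:z}
minimal pieces: {0:z, 1:c}
ways to finish when only these pieces remain (= sum over removing one remaining piece with nothing left below it):
  1 left: {2}→1  {5}→1
  2 left: {1,2}→1  {2,5}→2  {4,5}→1
  3 left: {1,2,5}→3  {2,4,5}→3  {3,4,5}→1
  4 left: {0,3,4,5}→1  {1,2,4,5}→6  {2,3,4,5}→4
  placing 0:z first → 10 extensions
  placing 1:c first → 5 extensions
total linear extensions = 15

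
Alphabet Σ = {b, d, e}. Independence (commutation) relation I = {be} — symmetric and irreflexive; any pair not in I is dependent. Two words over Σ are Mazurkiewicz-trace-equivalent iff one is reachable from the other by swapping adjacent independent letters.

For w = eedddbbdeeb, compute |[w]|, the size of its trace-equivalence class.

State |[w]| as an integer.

#0=e has no predecessor
#1=e depends on [0:e]
#2=d depends on [1:e]
#3=d depends on [2:d]
#4=d depends on [3:d]
#5=b depends on [4:d]
#6=b depends on [5:b]
#7=d depends on [6:b]
#8=e depends on [7:d]
#9=e depends on [8:e]
#10=b depends on [7:d]
sources: [0:e]
N(rest) = Σ N(rest − s) over sources s of rest; N(one piece) = 1:
  size 1 → [9]=1  [10]=1
  size 2 → [8,9]=1  [9,10]=2
  size 3 → [8,9,10]=3
  size 4 → [7,8,9,10]=3
  size 5 → [6,7,8,9,10]=3
  size 6 → [5,6,7,8,9,10]=3
  size 7 → [4,5,6,7,8,9,10]=3
  size 8 → [3,4,5,6,7,8,9,10]=3
  size 9 → [2,3,4,5,6,7,8,9,10]=3
  first=0(e) contributes 3

3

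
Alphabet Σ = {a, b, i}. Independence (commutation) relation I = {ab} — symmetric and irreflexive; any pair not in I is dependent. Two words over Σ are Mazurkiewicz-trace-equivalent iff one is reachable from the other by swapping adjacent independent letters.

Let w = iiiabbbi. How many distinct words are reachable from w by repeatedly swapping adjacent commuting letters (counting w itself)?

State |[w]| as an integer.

4

0(i) covers ∅
1(i) covers 0:i
2(i) covers 1:i
3(a) covers 2:i
4(b) covers 2:i
5(b) covers 4:b
6(b) covers 5:b
7(i) covers 3:a, 6:b
floor of heap: 0:i
completions by unplaced set U, small U first (add the entries for U minus each lowest piece of U):
  |U|=1: {7}:1
  |U|=2: {3,7}:1  {6,7}:1
  |U|=3: {3,6,7}:2  {5,6,7}:1
  |U|=4: {3,5,6,7}:3  {4,5,6,7}:1
  |U|=5: {3,4,5,6,7}:4
  |U|=6: {2,3,4,5,6,7}:4
  start at 0(i): 4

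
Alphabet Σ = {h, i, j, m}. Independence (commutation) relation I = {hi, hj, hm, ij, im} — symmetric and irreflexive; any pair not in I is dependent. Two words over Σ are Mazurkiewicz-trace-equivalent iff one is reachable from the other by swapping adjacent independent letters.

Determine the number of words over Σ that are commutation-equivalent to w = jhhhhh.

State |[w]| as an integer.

6

0(j) covers ∅
1(h) covers ∅
2(h) covers 1:h
3(h) covers 2:h
4(h) covers 3:h
5(h) covers 4:h
floor of heap: 0:j, 1:h
completions by unplaced set U, small U first (add the entries for U minus each lowest piece of U):
  |U|=1: {0}:1  {5}:1
  |U|=2: {0,5}:2  {4,5}:1
  |U|=3: {0,4,5}:3  {3,4,5}:1
  |U|=4: {0,3,4,5}:4  {2,3,4,5}:1
  start at 0(j): 1
  start at 1(h): 5
sum over floor = 6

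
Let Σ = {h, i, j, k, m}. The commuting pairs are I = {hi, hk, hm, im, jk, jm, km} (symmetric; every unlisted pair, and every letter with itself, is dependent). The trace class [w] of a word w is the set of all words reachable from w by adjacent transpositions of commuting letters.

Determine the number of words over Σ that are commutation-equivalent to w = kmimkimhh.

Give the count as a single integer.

#0=k has no predecessor
#1=m has no predecessor
#2=i depends on [0:k]
#3=m depends on [1:m]
#4=k depends on [2:i]
#5=i depends on [4:k]
#6=m depends on [3:m]
#7=h has no predecessor
#8=h depends on [7:h]
sources: [0:k, 1:m, 7:h]
N(rest) = Σ N(rest − s) over sources s of rest; N(one piece) = 1:
  size 1 → [5]=1  [6]=1  [8]=1
  size 2 → [3,6]=1  [4,5]=1  [5,6]=2  [5,8]=2  [6,8]=2  [7,8]=1
  size 3 → [1,3,6]=1  [2,4,5]=1  [3,5,6]=3  [3,6,8]=3  [4,5,6]=3  [4,5,8]=3  [5,6,8]=6  [5,7,8]=3  [6,7,8]=3
  size 4 → [0,2,4,5]=1  [1,3,5,6]=4  [1,3,6,8]=4  [2,4,5,6]=4  [2,4,5,8]=4  [3,4,5,6]=6  [3,5,6,8]=12  [3,6,7,8]=6  [4,5,6,8]=12  [4,5,7,8]=6  [5,6,7,8]=12
  size 5 → [0,2,4,5,6]=5  [0,2,4,5,8]=5  [1,3,4,5,6]=10  [1,3,5,6,8]=20  [1,3,6,7,8]=10  [2,3,4,5,6]=10  [2,4,5,6,8]=20  [2,4,5,7,8]=10  [3,4,5,6,8]=30  [3,5,6,7,8]=30  [4,5,6,7,8]=30
  size 6 → [0,2,3,4,5,6]=15  [0,2,4,5,6,8]=30  [0,2,4,5,7,8]=15  [1,2,3,4,5,6]=20  [1,3,4,5,6,8]=60  [1,3,5,6,7,8]=60  [2,3,4,5,6,8]=60  [2,4,5,6,7,8]=60  [3,4,5,6,7,8]=90
  size 7 → [0,1,2,3,4,5,6]=35  [0,2,3,4,5,6,8]=105  [0,2,4,5,6,7,8]=105  [1,2,3,4,5,6,8]=140  [1,3,4,5,6,7,8]=210  [2,3,4,5,6,7,8]=210
  first=0(k) contributes 560
  first=1(m) contributes 420
  first=7(h) contributes 280
|[w]| = 1260

1260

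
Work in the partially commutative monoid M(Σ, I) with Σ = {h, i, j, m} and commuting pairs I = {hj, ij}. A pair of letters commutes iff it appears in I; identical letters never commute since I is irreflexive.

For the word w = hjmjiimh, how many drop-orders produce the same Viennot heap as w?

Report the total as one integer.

6

drop 0:h onto floor
drop 1:j onto floor
drop 2:m onto {0:h, 1:j}
drop 3:j onto {2:m}
drop 4:i onto {2:m}
drop 5:i onto {4:i}
drop 6:m onto {3:j, 5:i}
drop 7:h onto {6:m}
ground layer = {0:h, 1:j}
drop-orders for the pieces not yet dropped (sum over which currently-grounded one goes next):
  1 to go: {7} 1
  2 to go: {6,7} 1
  3 to go: {3,6,7} 1  {5,6,7} 1
  4 to go: {3,5,6,7} 2  {4,5,6,7} 1
  5 to go: {3,4,5,6,7} 3
  6 to go: {2,3,4,5,6,7} 3
  if 0:h drops first: 3 orders
  if 1:j drops first: 3 orders
heap linearizations: 6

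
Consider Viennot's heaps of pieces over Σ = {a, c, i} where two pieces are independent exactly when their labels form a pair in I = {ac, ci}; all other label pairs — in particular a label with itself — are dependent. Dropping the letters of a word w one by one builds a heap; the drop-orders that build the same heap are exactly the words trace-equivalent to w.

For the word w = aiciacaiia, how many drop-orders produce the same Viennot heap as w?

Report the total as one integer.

45

0(a) covers ∅
1(i) covers 0:a
2(c) covers ∅
3(i) covers 1:i
4(a) covers 3:i
5(c) covers 2:c
6(a) covers 4:a
7(i) covers 6:a
8(i) covers 7:i
9(a) covers 8:i
floor of heap: 0:a, 2:c
completions by unplaced set U, small U first (add the entries for U minus each lowest piece of U):
  |U|=1: {5}:1  {9}:1
  |U|=2: {2,5}:1  {5,9}:2  {8,9}:1
  |U|=3: {2,5,9}:3  {5,8,9}:3  {7,8,9}:1
  |U|=4: {2,5,8,9}:6  {5,7,8,9}:4  {6,7,8,9}:1
  |U|=5: {2,5,7,8,9}:10  {4,6,7,8,9}:1  {5,6,7,8,9}:5
  |U|=6: {2,5,6,7,8,9}:15  {3,4,6,7,8,9}:1  {4,5,6,7,8,9}:6
  |U|=7: {1,3,4,6,7,8,9}:1  {2,4,5,6,7,8,9}:21  {3,4,5,6,7,8,9}:7
  |U|=8: {0,1,3,4,6,7,8,9}:1  {1,3,4,5,6,7,8,9}:8  {2,3,4,5,6,7,8,9}:28
  start at 0(a): 36
  start at 2(c): 9
sum over floor = 45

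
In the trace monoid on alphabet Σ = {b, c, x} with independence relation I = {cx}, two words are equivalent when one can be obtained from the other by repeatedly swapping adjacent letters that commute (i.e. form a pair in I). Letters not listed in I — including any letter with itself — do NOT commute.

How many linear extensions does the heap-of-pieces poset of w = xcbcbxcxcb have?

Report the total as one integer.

#0=x has no predecessor
#1=c has no predecessor
#2=b depends on [0:x, 1:c]
#3=c depends on [2:b]
#4=b depends on [3:c]
#5=x depends on [4:b]
#6=c depends on [4:b]
#7=x depends on [5:x]
#8=c depends on [6:c]
#9=b depends on [7:x, 8:c]
sources: [0:x, 1:c]
N(rest) = Σ N(rest − s) over sources s of rest; N(one piece) = 1:
  size 1 → [9]=1
  size 2 → [7,9]=1  [8,9]=1
  size 3 → [5,7,9]=1  [6,8,9]=1  [7,8,9]=2
  size 4 → [5,7,8,9]=3  [6,7,8,9]=3
  size 5 → [5,6,7,8,9]=6
  size 6 → [4,5,6,7,8,9]=6
  size 7 → [3,4,5,6,7,8,9]=6
  size 8 → [2,3,4,5,6,7,8,9]=6
  first=0(x) contributes 6
  first=1(c) contributes 6
|[w]| = 12

12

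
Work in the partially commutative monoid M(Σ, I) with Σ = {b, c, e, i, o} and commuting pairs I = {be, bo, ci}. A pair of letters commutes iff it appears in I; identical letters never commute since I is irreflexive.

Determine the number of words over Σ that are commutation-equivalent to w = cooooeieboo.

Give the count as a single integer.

4

drop 0:c onto floor
drop 1:o onto {0:c}
drop 2:o onto {1:o}
drop 3:o onto {2:o}
drop 4:o onto {3:o}
drop 5:e onto {4:o}
drop 6:i onto {5:e}
drop 7:e onto {6:i}
drop 8:b onto {6:i}
drop 9:o onto {7:e}
drop 10:o onto {9:o}
ground layer = {0:c}
drop-orders for the pieces not yet dropped (sum over which currently-grounded one goes next):
  1 to go: {8} 1  {10} 1
  2 to go: {8,10} 2  {9,10} 1
  3 to go: {7,9,10} 1  {8,9,10} 3
  4 to go: {7,8,9,10} 4
  5 to go: {6,7,8,9,10} 4
  6 to go: {5,6,7,8,9,10} 4
  7 to go: {4,5,6,7,8,9,10} 4
  8 to go: {3,4,5,6,7,8,9,10} 4
  9 to go: {2,3,4,5,6,7,8,9,10} 4
  if 0:c drops first: 4 orders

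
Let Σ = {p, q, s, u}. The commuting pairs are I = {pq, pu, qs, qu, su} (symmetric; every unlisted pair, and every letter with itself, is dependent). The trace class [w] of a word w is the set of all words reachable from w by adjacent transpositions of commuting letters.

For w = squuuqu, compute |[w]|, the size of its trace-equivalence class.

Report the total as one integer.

105

drop 0:s onto floor
drop 1:q onto floor
drop 2:u onto floor
drop 3:u onto {2:u}
drop 4:u onto {3:u}
drop 5:q onto {1:q}
drop 6:u onto {4:u}
ground layer = {0:s, 1:q, 2:u}
drop-orders for the pieces not yet dropped (sum over which currently-grounded one goes next):
  1 to go: {0} 1  {5} 1  {6} 1
  2 to go: {0,5} 2  {0,6} 2  {1,5} 1  {4,6} 1  {5,6} 2
  3 to go: {0,1,5} 3  {0,4,6} 3  {0,5,6} 6  {1,5,6} 3  {3,4,6} 1  {4,5,6} 3
  4 to go: {0,1,5,6} 12  {0,3,4,6} 4  {0,4,5,6} 12  {1,4,5,6} 6  {2,3,4,6} 1  {3,4,5,6} 4
  5 to go: {0,1,4,5,6} 30  {0,2,3,4,6} 5  {0,3,4,5,6} 20  {1,3,4,5,6} 10  {2,3,4,5,6} 5
  if 0:s drops first: 15 orders
  if 1:q drops first: 30 orders
  if 2:u drops first: 60 orders
heap linearizations: 105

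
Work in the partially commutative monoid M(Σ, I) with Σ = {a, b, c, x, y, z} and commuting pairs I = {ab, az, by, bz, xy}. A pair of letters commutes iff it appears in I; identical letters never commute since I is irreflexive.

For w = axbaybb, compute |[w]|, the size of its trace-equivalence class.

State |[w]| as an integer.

10

piece 0:a — minimal
piece 1:x rests on {0:a}
piece 2:b rests on {1:x}
piece 3:a rests on {1:x}
piece 4:y rests on {3:a}
piece 5:b rests on {2:b}
piece 6:b rests on {5:b}
minimal pieces: {0:a}
ways to finish when only these pieces remain (= sum over removing one remaining piece with nothing left below it):
  1 left: {4}→1  {6}→1
  2 left: {3,4}→1  {4,6}→2  {5,6}→1
  3 left: {2,5,6}→1  {3,4,6}→3  {4,5,6}→3
  4 left: {2,4,5,6}→4  {3,4,5,6}→6
  5 left: {2,3,4,5,6}→10
  placing 0:a first → 10 extensions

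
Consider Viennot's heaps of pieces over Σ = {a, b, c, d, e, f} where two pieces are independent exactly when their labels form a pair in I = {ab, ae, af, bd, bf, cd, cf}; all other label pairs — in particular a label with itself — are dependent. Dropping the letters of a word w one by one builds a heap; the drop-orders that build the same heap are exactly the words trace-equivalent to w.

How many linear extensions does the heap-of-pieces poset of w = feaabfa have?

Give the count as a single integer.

0(f) covers ∅
1(e) covers 0:f
2(a) covers ∅
3(a) covers 2:a
4(b) covers 1:e
5(f) covers 1:e
6(a) covers 3:a
floor of heap: 0:f, 2:a
completions by unplaced set U, small U first (add the entries for U minus each lowest piece of U):
  |U|=1: {4}:1  {5}:1  {6}:1
  |U|=2: {3,6}:1  {4,5}:2  {4,6}:2  {5,6}:2
  |U|=3: {1,4,5}:2  {2,3,6}:1  {3,4,6}:3  {3,5,6}:3  {4,5,6}:6
  |U|=4: {0,1,4,5}:2  {1,4,5,6}:8  {2,3,4,6}:4  {2,3,5,6}:4  {3,4,5,6}:12
  |U|=5: {0,1,4,5,6}:10  {1,3,4,5,6}:20  {2,3,4,5,6}:20
  start at 0(f): 40
  start at 2(a): 30
sum over floor = 70

70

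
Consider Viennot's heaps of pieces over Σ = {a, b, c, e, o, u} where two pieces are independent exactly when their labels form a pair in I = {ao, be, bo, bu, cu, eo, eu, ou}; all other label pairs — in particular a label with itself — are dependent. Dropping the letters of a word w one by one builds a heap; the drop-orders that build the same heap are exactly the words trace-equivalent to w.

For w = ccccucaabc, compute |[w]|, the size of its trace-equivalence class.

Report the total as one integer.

6

drop 0:c onto floor
drop 1:c onto {0:c}
drop 2:c onto {1:c}
drop 3:c onto {2:c}
drop 4:u onto floor
drop 5:c onto {3:c}
drop 6:a onto {4:u, 5:c}
drop 7:a onto {6:a}
drop 8:b onto {7:a}
drop 9:c onto {8:b}
ground layer = {0:c, 4:u}
drop-orders for the pieces not yet dropped (sum over which currently-grounded one goes next):
  1 to go: {9} 1
  2 to go: {8,9} 1
  3 to go: {7,8,9} 1
  4 to go: {6,7,8,9} 1
  5 to go: {4,6,7,8,9} 1  {5,6,7,8,9} 1
  6 to go: {3,5,6,7,8,9} 1  {4,5,6,7,8,9} 2
  7 to go: {2,3,5,6,7,8,9} 1  {3,4,5,6,7,8,9} 3
  8 to go: {1,2,3,5,6,7,8,9} 1  {2,3,4,5,6,7,8,9} 4
  if 0:c drops first: 5 orders
  if 4:u drops first: 1 orders
heap linearizations: 6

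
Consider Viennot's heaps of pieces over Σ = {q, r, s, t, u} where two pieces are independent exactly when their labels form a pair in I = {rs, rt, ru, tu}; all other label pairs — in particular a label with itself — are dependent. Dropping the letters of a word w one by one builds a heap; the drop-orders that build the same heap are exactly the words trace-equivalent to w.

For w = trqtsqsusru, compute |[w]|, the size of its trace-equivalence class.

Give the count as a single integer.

drop 0:t onto floor
drop 1:r onto floor
drop 2:q onto {0:t, 1:r}
drop 3:t onto {2:q}
drop 4:s onto {3:t}
drop 5:q onto {4:s}
drop 6:s onto {5:q}
drop 7:u onto {6:s}
drop 8:s onto {7:u}
drop 9:r onto {5:q}
drop 10:u onto {8:s}
ground layer = {0:t, 1:r}
drop-orders for the pieces not yet dropped (sum over which currently-grounded one goes next):
  1 to go: {9} 1  {10} 1
  2 to go: {8,10} 1  {9,10} 2
  3 to go: {7,8,10} 1  {8,9,10} 3
  4 to go: {6,7,8,10} 1  {7,8,9,10} 4
  5 to go: {6,7,8,9,10} 5
  6 to go: {5,6,7,8,9,10} 5
  7 to go: {4,5,6,7,8,9,10} 5
  8 to go: {3,4,5,6,7,8,9,10} 5
  9 to go: {2,3,4,5,6,7,8,9,10} 5
  if 0:t drops first: 5 orders
  if 1:r drops first: 5 orders
heap linearizations: 10

10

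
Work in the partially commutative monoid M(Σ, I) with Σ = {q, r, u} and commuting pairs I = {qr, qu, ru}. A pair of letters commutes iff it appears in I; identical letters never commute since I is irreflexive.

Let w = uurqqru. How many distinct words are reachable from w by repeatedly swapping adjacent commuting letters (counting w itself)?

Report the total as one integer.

drop 0:u onto floor
drop 1:u onto {0:u}
drop 2:r onto floor
drop 3:q onto floor
drop 4:q onto {3:q}
drop 5:r onto {2:r}
drop 6:u onto {1:u}
ground layer = {0:u, 2:r, 3:q}
drop-orders for the pieces not yet dropped (sum over which currently-grounded one goes next):
  1 to go: {4} 1  {5} 1  {6} 1
  2 to go: {1,6} 1  {2,5} 1  {3,4} 1  {4,5} 2  {4,6} 2  {5,6} 2
  3 to go: {0,1,6} 1  {1,4,6} 3  {1,5,6} 3  {2,4,5} 3  {2,5,6} 3  {3,4,5} 3  {3,4,6} 3  {4,5,6} 6
  4 to go: {0,1,4,6} 4  {0,1,5,6} 4  {1,2,5,6} 6  {1,3,4,6} 6  {1,4,5,6} 12  {2,3,4,5} 6  {2,4,5,6} 12  {3,4,5,6} 12
  5 to go: {0,1,2,5,6} 10  {0,1,3,4,6} 10  {0,1,4,5,6} 20  {1,2,4,5,6} 30  {1,3,4,5,6} 30  {2,3,4,5,6} 30
  if 0:u drops first: 90 orders
  if 2:r drops first: 60 orders
  if 3:q drops first: 60 orders
heap linearizations: 210

210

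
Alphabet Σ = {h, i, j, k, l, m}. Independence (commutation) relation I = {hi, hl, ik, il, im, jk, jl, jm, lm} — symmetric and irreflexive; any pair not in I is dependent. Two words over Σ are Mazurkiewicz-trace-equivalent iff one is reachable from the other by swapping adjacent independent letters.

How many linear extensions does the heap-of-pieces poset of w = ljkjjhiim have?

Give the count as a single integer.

81

drop 0:l onto floor
drop 1:j onto floor
drop 2:k onto {0:l}
drop 3:j onto {1:j}
drop 4:j onto {3:j}
drop 5:h onto {2:k, 4:j}
drop 6:i onto {4:j}
drop 7:i onto {6:i}
drop 8:m onto {5:h}
ground layer = {0:l, 1:j}
drop-orders for the pieces not yet dropped (sum over which currently-grounded one goes next):
  1 to go: {7} 1  {8} 1
  2 to go: {5,8} 1  {6,7} 1  {7,8} 2
  3 to go: {2,5,8} 1  {5,7,8} 3  {6,7,8} 3
  4 to go: {0,2,5,8} 1  {2,5,7,8} 4  {5,6,7,8} 6
  5 to go: {0,2,5,7,8} 5  {2,5,6,7,8} 10  {4,5,6,7,8} 6
  6 to go: {0,2,5,6,7,8} 15  {2,4,5,6,7,8} 16  {3,4,5,6,7,8} 6
  7 to go: {0,2,4,5,6,7,8} 31  {1,3,4,5,6,7,8} 6  {2,3,4,5,6,7,8} 22
  if 0:l drops first: 28 orders
  if 1:j drops first: 53 orders
heap linearizations: 81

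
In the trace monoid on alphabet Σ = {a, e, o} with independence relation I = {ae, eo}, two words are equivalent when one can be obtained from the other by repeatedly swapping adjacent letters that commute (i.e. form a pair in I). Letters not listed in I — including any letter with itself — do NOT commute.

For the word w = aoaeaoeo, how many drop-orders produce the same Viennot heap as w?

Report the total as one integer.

28

piece 0:a — minimal
piece 1:o rests on {0:a}
piece 2:a rests on {1:o}
piece 3:e — minimal
piece 4:a rests on {2:a}
piece 5:o rests on {4:a}
piece 6:e rests on {3:e}
piece 7:o rests on {5:o}
minimal pieces: {0:a, 3:e}
ways to finish when only these pieces remain (= sum over removing one remaining piece with nothing left below it):
  1 left: {6}→1  {7}→1
  2 left: {3,6}→1  {5,7}→1  {6,7}→2
  3 left: {3,6,7}→3  {4,5,7}→1  {5,6,7}→3
  4 left: {2,4,5,7}→1  {3,5,6,7}→6  {4,5,6,7}→4
  5 left: {1,2,4,5,7}→1  {2,4,5,6,7}→5  {3,4,5,6,7}→10
  6 left: {0,1,2,4,5,7}→1  {1,2,4,5,6,7}→6  {2,3,4,5,6,7}→15
  placing 0:a first → 21 extensions
  placing 3:e first → 7 extensions
total linear extensions = 28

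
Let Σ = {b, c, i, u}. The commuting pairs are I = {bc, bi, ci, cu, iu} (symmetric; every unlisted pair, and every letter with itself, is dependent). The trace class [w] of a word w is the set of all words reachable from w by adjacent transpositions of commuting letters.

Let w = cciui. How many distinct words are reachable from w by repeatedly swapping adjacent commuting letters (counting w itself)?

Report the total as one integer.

30

drop 0:c onto floor
drop 1:c onto {0:c}
drop 2:i onto floor
drop 3:u onto floor
drop 4:i onto {2:i}
ground layer = {0:c, 2:i, 3:u}
drop-orders for the pieces not yet dropped (sum over which currently-grounded one goes next):
  1 to go: {1} 1  {3} 1  {4} 1
  2 to go: {0,1} 1  {1,3} 2  {1,4} 2  {2,4} 1  {3,4} 2
  3 to go: {0,1,3} 3  {0,1,4} 3  {1,2,4} 3  {1,3,4} 6  {2,3,4} 3
  if 0:c drops first: 12 orders
  if 2:i drops first: 12 orders
  if 3:u drops first: 6 orders
heap linearizations: 30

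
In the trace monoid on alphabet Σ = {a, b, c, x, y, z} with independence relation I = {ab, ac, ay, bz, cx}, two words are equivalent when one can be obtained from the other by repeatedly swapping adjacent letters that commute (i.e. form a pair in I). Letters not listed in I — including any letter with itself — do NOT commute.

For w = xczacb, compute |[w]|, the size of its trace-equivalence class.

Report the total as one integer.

#0=x has no predecessor
#1=c has no predecessor
#2=z depends on [0:x, 1:c]
#3=a depends on [2:z]
#4=c depends on [2:z]
#5=b depends on [4:c]
sources: [0:x, 1:c]
N(rest) = Σ N(rest − s) over sources s of rest; N(one piece) = 1:
  size 1 → [3]=1  [5]=1
  size 2 → [3,5]=2  [4,5]=1
  size 3 → [3,4,5]=3
  size 4 → [2,3,4,5]=3
  first=0(x) contributes 3
  first=1(c) contributes 3
|[w]| = 6

6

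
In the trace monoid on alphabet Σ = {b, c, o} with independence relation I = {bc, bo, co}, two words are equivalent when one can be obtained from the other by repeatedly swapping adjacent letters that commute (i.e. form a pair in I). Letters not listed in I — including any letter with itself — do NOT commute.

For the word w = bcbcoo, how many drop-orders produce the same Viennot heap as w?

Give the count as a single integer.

#0=b has no predecessor
#1=c has no predecessor
#2=b depends on [0:b]
#3=c depends on [1:c]
#4=o has no predecessor
#5=o depends on [4:o]
sources: [0:b, 1:c, 4:o]
N(rest) = Σ N(rest − s) over sources s of rest; N(one piece) = 1:
  size 1 → [2]=1  [3]=1  [5]=1
  size 2 → [0,2]=1  [1,3]=1  [2,3]=2  [2,5]=2  [3,5]=2  [4,5]=1
  size 3 → [0,2,3]=3  [0,2,5]=3  [1,2,3]=3  [1,3,5]=3  [2,3,5]=6  [2,4,5]=3  [3,4,5]=3
  size 4 → [0,1,2,3]=6  [0,2,3,5]=12  [0,2,4,5]=6  [1,2,3,5]=12  [1,3,4,5]=6  [2,3,4,5]=12
  first=0(b) contributes 30
  first=1(c) contributes 30
  first=4(o) contributes 30
|[w]| = 90

90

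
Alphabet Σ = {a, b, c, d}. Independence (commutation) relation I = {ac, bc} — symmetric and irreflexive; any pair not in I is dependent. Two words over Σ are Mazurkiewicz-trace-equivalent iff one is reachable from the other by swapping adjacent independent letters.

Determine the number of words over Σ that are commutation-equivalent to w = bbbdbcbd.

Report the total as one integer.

3

0(b) covers ∅
1(b) covers 0:b
2(b) covers 1:b
3(d) covers 2:b
4(b) covers 3:d
5(c) covers 3:d
6(b) covers 4:b
7(d) covers 5:c, 6:b
floor of heap: 0:b
completions by unplaced set U, small U first (add the entries for U minus each lowest piece of U):
  |U|=1: {7}:1
  |U|=2: {5,7}:1  {6,7}:1
  |U|=3: {4,6,7}:1  {5,6,7}:2
  |U|=4: {4,5,6,7}:3
  |U|=5: {3,4,5,6,7}:3
  |U|=6: {2,3,4,5,6,7}:3
  start at 0(b): 3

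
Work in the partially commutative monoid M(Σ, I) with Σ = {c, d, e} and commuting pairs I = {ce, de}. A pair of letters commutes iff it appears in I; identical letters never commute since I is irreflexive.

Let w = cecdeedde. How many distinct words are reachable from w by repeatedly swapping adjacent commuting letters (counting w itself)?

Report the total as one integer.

piece 0:c — minimal
piece 1:e — minimal
piece 2:c rests on {0:c}
piece 3:d rests on {2:c}
piece 4:e rests on {1:e}
piece 5:e rests on {4:e}
piece 6:d rests on {3:d}
piece 7:d rests on {6:d}
piece 8:e rests on {5:e}
minimal pieces: {0:c, 1:e}
ways to finish when only these pieces remain (= sum over removing one remaining piece with nothing left below it):
  1 left: {7}→1  {8}→1
  2 left: {5,8}→1  {6,7}→1  {7,8}→2
  3 left: {3,6,7}→1  {4,5,8}→1  {5,7,8}→3  {6,7,8}→3
  4 left: {1,4,5,8}→1  {2,3,6,7}→1  {3,6,7,8}→4  {4,5,7,8}→4  {5,6,7,8}→6
  5 left: {0,2,3,6,7}→1  {1,4,5,7,8}→5  {2,3,6,7,8}→5  {3,5,6,7,8}→10  {4,5,6,7,8}→10
  6 left: {0,2,3,6,7,8}→6  {1,4,5,6,7,8}→15  {2,3,5,6,7,8}→15  {3,4,5,6,7,8}→20
  7 left: {0,2,3,5,6,7,8}→21  {1,3,4,5,6,7,8}→35  {2,3,4,5,6,7,8}→35
  placing 0:c first → 70 extensions
  placing 1:e first → 56 extensions
total linear extensions = 126

126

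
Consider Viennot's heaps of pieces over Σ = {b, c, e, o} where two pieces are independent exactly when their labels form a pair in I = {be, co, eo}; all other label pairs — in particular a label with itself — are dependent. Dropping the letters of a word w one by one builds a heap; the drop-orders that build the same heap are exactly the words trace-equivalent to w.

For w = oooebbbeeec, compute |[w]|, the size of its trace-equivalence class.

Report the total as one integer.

drop 0:o onto floor
drop 1:o onto {0:o}
drop 2:o onto {1:o}
drop 3:e onto floor
drop 4:b onto {2:o}
drop 5:b onto {4:b}
drop 6:b onto {5:b}
drop 7:e onto {3:e}
drop 8:e onto {7:e}
drop 9:e onto {8:e}
drop 10:c onto {6:b, 9:e}
ground layer = {0:o, 3:e}
drop-orders for the pieces not yet dropped (sum over which currently-grounded one goes next):
  1 to go: {10} 1
  2 to go: {6,10} 1  {9,10} 1
  3 to go: {5,6,10} 1  {6,9,10} 2  {8,9,10} 1
  4 to go: {4,5,6,10} 1  {5,6,9,10} 3  {6,8,9,10} 3  {7,8,9,10} 1
  5 to go: {2,4,5,6,10} 1  {3,7,8,9,10} 1  {4,5,6,9,10} 4  {5,6,8,9,10} 6  {6,7,8,9,10} 4
  6 to go: {1,2,4,5,6,10} 1  {2,4,5,6,9,10} 5  {3,6,7,8,9,10} 5  {4,5,6,8,9,10} 10  {5,6,7,8,9,10} 10
  7 to go: {0,1,2,4,5,6,10} 1  {1,2,4,5,6,9,10} 6  {2,4,5,6,8,9,10} 15  {3,5,6,7,8,9,10} 15  {4,5,6,7,8,9,10} 20
  8 to go: {0,1,2,4,5,6,9,10} 7  {1,2,4,5,6,8,9,10} 21  {2,4,5,6,7,8,9,10} 35  {3,4,5,6,7,8,9,10} 35
  9 to go: {0,1,2,4,5,6,8,9,10} 28  {1,2,4,5,6,7,8,9,10} 56  {2,3,4,5,6,7,8,9,10} 70
  if 0:o drops first: 126 orders
  if 3:e drops first: 84 orders
heap linearizations: 210

210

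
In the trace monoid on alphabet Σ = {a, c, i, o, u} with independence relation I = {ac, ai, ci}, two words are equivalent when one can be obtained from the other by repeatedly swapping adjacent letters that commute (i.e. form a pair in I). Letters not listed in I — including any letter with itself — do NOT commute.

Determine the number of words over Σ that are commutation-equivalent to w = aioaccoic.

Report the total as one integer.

piece 0:a — minimal
piece 1:i — minimal
piece 2:o rests on {0:a, 1:i}
piece 3:a rests on {2:o}
piece 4:c rests on {2:o}
piece 5:c rests on {4:c}
piece 6:o rests on {3:a, 5:c}
piece 7:i rests on {6:o}
piece 8:c rests on {6:o}
minimal pieces: {0:a, 1:i}
ways to finish when only these pieces remain (= sum over removing one remaining piece with nothing left below it):
  1 left: {7}→1  {8}→1
  2 left: {7,8}→2
  3 left: {6,7,8}→2
  4 left: {3,6,7,8}→2  {5,6,7,8}→2
  5 left: {3,5,6,7,8}→4  {4,5,6,7,8}→2
  6 left: {3,4,5,6,7,8}→6
  7 left: {2,3,4,5,6,7,8}→6
  placing 0:a first → 6 extensions
  placing 1:i first → 6 extensions
total linear extensions = 12

12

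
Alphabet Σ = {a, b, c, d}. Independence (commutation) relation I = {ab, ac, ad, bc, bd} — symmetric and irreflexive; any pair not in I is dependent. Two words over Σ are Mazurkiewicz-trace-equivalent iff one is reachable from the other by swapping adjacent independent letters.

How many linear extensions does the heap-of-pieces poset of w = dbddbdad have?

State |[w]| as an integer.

#0=d has no predecessor
#1=b has no predecessor
#2=d depends on [0:d]
#3=d depends on [2:d]
#4=b depends on [1:b]
#5=d depends on [3:d]
#6=a has no predecessor
#7=d depends on [5:d]
sources: [0:d, 1:b, 6:a]
N(rest) = Σ N(rest − s) over sources s of rest; N(one piece) = 1:
  size 1 → [4]=1  [6]=1  [7]=1
  size 2 → [1,4]=1  [4,6]=2  [4,7]=2  [5,7]=1  [6,7]=2
  size 3 → [1,4,6]=3  [1,4,7]=3  [3,5,7]=1  [4,5,7]=3  [4,6,7]=6  [5,6,7]=3
  size 4 → [1,4,5,7]=6  [1,4,6,7]=12  [2,3,5,7]=1  [3,4,5,7]=4  [3,5,6,7]=4  [4,5,6,7]=12
  size 5 → [0,2,3,5,7]=1  [1,3,4,5,7]=10  [1,4,5,6,7]=30  [2,3,4,5,7]=5  [2,3,5,6,7]=5  [3,4,5,6,7]=20
  size 6 → [0,2,3,4,5,7]=6  [0,2,3,5,6,7]=6  [1,2,3,4,5,7]=15  [1,3,4,5,6,7]=60  [2,3,4,5,6,7]=30
  first=0(d) contributes 105
  first=1(b) contributes 42
  first=6(a) contributes 21
|[w]| = 168

168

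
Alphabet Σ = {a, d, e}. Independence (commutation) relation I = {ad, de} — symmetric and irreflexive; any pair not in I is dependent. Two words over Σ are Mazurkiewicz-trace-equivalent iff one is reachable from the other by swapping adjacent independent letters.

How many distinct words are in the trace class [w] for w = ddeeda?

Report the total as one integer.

0(d) covers ∅
1(d) covers 0:d
2(e) covers ∅
3(e) covers 2:e
4(d) covers 1:d
5(a) covers 3:e
floor of heap: 0:d, 2:e
completions by unplaced set U, small U first (add the entries for U minus each lowest piece of U):
  |U|=1: {4}:1  {5}:1
  |U|=2: {1,4}:1  {3,5}:1  {4,5}:2
  |U|=3: {0,1,4}:1  {1,4,5}:3  {2,3,5}:1  {3,4,5}:3
  |U|=4: {0,1,4,5}:4  {1,3,4,5}:6  {2,3,4,5}:4
  start at 0(d): 10
  start at 2(e): 10
sum over floor = 20

20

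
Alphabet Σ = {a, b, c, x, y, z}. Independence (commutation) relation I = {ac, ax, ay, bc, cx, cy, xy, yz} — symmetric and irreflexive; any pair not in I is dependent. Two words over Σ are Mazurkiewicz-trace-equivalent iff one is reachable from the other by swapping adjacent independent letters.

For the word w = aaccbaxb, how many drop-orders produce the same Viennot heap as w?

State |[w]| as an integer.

56

piece 0:a — minimal
piece 1:a rests on {0:a}
piece 2:c — minimal
piece 3:c rests on {2:c}
piece 4:b rests on {1:a}
piece 5:a rests on {4:b}
piece 6:x rests on {4:b}
piece 7:b rests on {5:a, 6:x}
minimal pieces: {0:a, 2:c}
ways to finish when only these pieces remain (= sum over removing one remaining piece with nothing left below it):
  1 left: {3}→1  {7}→1
  2 left: {2,3}→1  {3,7}→2  {5,7}→1  {6,7}→1
  3 left: {2,3,7}→3  {3,5,7}→3  {3,6,7}→3  {5,6,7}→2
  4 left: {2,3,5,7}→6  {2,3,6,7}→6  {3,5,6,7}→8  {4,5,6,7}→2
  5 left: {1,4,5,6,7}→2  {2,3,5,6,7}→20  {3,4,5,6,7}→10
  6 left: {0,1,4,5,6,7}→2  {1,3,4,5,6,7}→12  {2,3,4,5,6,7}→30
  placing 0:a first → 42 extensions
  placing 2:c first → 14 extensions
total linear extensions = 56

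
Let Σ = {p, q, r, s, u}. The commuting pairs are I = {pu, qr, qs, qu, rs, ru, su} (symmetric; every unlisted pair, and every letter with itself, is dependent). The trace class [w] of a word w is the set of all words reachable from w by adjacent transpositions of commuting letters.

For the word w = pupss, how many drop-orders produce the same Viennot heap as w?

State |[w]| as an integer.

5

piece 0:p — minimal
piece 1:u — minimal
piece 2:p rests on {0:p}
piece 3:s rests on {2:p}
piece 4:s rests on {3:s}
minimal pieces: {0:p, 1:u}
ways to finish when only these pieces remain (= sum over removing one remaining piece with nothing left below it):
  1 left: {1}→1  {4}→1
  2 left: {1,4}→2  {3,4}→1
  3 left: {1,3,4}→3  {2,3,4}→1
  placing 0:p first → 4 extensions
  placing 1:u first → 1 extensions
total linear extensions = 5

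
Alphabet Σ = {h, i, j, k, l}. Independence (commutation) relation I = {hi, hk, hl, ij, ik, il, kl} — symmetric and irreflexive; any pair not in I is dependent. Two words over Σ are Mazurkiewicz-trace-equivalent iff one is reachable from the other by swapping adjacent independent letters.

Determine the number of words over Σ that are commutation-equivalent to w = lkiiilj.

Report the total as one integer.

drop 0:l onto floor
drop 1:k onto floor
drop 2:i onto floor
drop 3:i onto {2:i}
drop 4:i onto {3:i}
drop 5:l onto {0:l}
drop 6:j onto {1:k, 5:l}
ground layer = {0:l, 1:k, 2:i}
drop-orders for the pieces not yet dropped (sum over which currently-grounded one goes next):
  1 to go: {4} 1  {6} 1
  2 to go: {1,6} 1  {3,4} 1  {4,6} 2  {5,6} 1
  3 to go: {0,5,6} 1  {1,4,6} 3  {1,5,6} 2  {2,3,4} 1  {3,4,6} 3  {4,5,6} 3
  4 to go: {0,1,5,6} 3  {0,4,5,6} 4  {1,3,4,6} 6  {1,4,5,6} 8  {2,3,4,6} 4  {3,4,5,6} 6
  5 to go: {0,1,4,5,6} 15  {0,3,4,5,6} 10  {1,2,3,4,6} 10  {1,3,4,5,6} 20  {2,3,4,5,6} 10
  if 0:l drops first: 40 orders
  if 1:k drops first: 20 orders
  if 2:i drops first: 45 orders
heap linearizations: 105

105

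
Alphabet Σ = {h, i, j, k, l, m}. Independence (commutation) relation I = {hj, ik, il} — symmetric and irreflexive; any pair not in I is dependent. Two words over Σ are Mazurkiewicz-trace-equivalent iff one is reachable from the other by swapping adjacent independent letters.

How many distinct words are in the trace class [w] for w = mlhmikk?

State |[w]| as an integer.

3

#0=m has no predecessor
#1=l depends on [0:m]
#2=h depends on [1:l]
#3=m depends on [2:h]
#4=i depends on [3:m]
#5=k depends on [3:m]
#6=k depends on [5:k]
sources: [0:m]
N(rest) = Σ N(rest − s) over sources s of rest; N(one piece) = 1:
  size 1 → [4]=1  [6]=1
  size 2 → [4,6]=2  [5,6]=1
  size 3 → [4,5,6]=3
  size 4 → [3,4,5,6]=3
  size 5 → [2,3,4,5,6]=3
  first=0(m) contributes 3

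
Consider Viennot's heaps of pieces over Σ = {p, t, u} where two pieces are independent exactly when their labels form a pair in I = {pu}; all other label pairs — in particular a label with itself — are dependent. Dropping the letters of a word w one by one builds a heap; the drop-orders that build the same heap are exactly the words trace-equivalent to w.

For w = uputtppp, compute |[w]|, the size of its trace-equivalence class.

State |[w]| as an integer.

0(u) covers ∅
1(p) covers ∅
2(u) covers 0:u
3(t) covers 1:p, 2:u
4(t) covers 3:t
5(p) covers 4:t
6(p) covers 5:p
7(p) covers 6:p
floor of heap: 0:u, 1:p
completions by unplaced set U, small U first (add the entries for U minus each lowest piece of U):
  |U|=1: {7}:1
  |U|=2: {6,7}:1
  |U|=3: {5,6,7}:1
  |U|=4: {4,5,6,7}:1
  |U|=5: {3,4,5,6,7}:1
  |U|=6: {1,3,4,5,6,7}:1  {2,3,4,5,6,7}:1
  start at 0(u): 2
  start at 1(p): 1
sum over floor = 3

3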